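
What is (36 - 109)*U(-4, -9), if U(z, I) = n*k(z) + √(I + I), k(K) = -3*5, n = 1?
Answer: 1095 - 219*I*√2 ≈ 1095.0 - 309.71*I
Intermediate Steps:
k(K) = -15
U(z, I) = -15 + √2*√I (U(z, I) = 1*(-15) + √(I + I) = -15 + √(2*I) = -15 + √2*√I)
(36 - 109)*U(-4, -9) = (36 - 109)*(-15 + √2*√(-9)) = -73*(-15 + √2*(3*I)) = -73*(-15 + 3*I*√2) = 1095 - 219*I*√2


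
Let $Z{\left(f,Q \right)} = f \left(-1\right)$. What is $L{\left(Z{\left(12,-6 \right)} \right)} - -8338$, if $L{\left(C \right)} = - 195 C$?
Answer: $10678$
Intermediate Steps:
$Z{\left(f,Q \right)} = - f$
$L{\left(Z{\left(12,-6 \right)} \right)} - -8338 = - 195 \left(\left(-1\right) 12\right) - -8338 = \left(-195\right) \left(-12\right) + 8338 = 2340 + 8338 = 10678$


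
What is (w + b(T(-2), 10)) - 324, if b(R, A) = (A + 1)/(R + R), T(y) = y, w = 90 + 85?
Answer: -607/4 ≈ -151.75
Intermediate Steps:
w = 175
b(R, A) = (1 + A)/(2*R) (b(R, A) = (1 + A)/((2*R)) = (1 + A)*(1/(2*R)) = (1 + A)/(2*R))
(w + b(T(-2), 10)) - 324 = (175 + (½)*(1 + 10)/(-2)) - 324 = (175 + (½)*(-½)*11) - 324 = (175 - 11/4) - 324 = 689/4 - 324 = -607/4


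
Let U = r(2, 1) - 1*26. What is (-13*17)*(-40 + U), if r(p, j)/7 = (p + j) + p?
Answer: 6851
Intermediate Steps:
r(p, j) = 7*j + 14*p (r(p, j) = 7*((p + j) + p) = 7*((j + p) + p) = 7*(j + 2*p) = 7*j + 14*p)
U = 9 (U = (7*1 + 14*2) - 1*26 = (7 + 28) - 26 = 35 - 26 = 9)
(-13*17)*(-40 + U) = (-13*17)*(-40 + 9) = -221*(-31) = 6851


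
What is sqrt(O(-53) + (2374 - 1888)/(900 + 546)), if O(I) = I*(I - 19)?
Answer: 3*sqrt(24628513)/241 ≈ 61.776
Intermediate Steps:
O(I) = I*(-19 + I)
sqrt(O(-53) + (2374 - 1888)/(900 + 546)) = sqrt(-53*(-19 - 53) + (2374 - 1888)/(900 + 546)) = sqrt(-53*(-72) + 486/1446) = sqrt(3816 + 486*(1/1446)) = sqrt(3816 + 81/241) = sqrt(919737/241) = 3*sqrt(24628513)/241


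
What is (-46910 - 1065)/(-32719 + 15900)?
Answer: 47975/16819 ≈ 2.8524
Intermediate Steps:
(-46910 - 1065)/(-32719 + 15900) = -47975/(-16819) = -47975*(-1/16819) = 47975/16819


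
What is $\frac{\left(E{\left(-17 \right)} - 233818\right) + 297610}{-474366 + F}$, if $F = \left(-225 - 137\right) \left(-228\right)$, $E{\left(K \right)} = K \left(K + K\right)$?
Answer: $- \frac{6437}{39183} \approx -0.16428$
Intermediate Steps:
$E{\left(K \right)} = 2 K^{2}$ ($E{\left(K \right)} = K 2 K = 2 K^{2}$)
$F = 82536$ ($F = \left(-362\right) \left(-228\right) = 82536$)
$\frac{\left(E{\left(-17 \right)} - 233818\right) + 297610}{-474366 + F} = \frac{\left(2 \left(-17\right)^{2} - 233818\right) + 297610}{-474366 + 82536} = \frac{\left(2 \cdot 289 - 233818\right) + 297610}{-391830} = \left(\left(578 - 233818\right) + 297610\right) \left(- \frac{1}{391830}\right) = \left(-233240 + 297610\right) \left(- \frac{1}{391830}\right) = 64370 \left(- \frac{1}{391830}\right) = - \frac{6437}{39183}$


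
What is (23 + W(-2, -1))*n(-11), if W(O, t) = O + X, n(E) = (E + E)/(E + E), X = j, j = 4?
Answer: 25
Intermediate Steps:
X = 4
n(E) = 1 (n(E) = (2*E)/((2*E)) = (2*E)*(1/(2*E)) = 1)
W(O, t) = 4 + O (W(O, t) = O + 4 = 4 + O)
(23 + W(-2, -1))*n(-11) = (23 + (4 - 2))*1 = (23 + 2)*1 = 25*1 = 25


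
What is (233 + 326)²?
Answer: 312481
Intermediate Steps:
(233 + 326)² = 559² = 312481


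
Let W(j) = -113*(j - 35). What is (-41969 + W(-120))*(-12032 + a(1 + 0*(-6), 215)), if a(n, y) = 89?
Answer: 292054122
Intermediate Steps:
W(j) = 3955 - 113*j (W(j) = -113*(-35 + j) = 3955 - 113*j)
(-41969 + W(-120))*(-12032 + a(1 + 0*(-6), 215)) = (-41969 + (3955 - 113*(-120)))*(-12032 + 89) = (-41969 + (3955 + 13560))*(-11943) = (-41969 + 17515)*(-11943) = -24454*(-11943) = 292054122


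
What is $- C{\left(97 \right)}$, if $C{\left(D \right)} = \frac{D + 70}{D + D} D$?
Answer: $- \frac{167}{2} \approx -83.5$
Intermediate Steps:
$C{\left(D \right)} = 35 + \frac{D}{2}$ ($C{\left(D \right)} = \frac{70 + D}{2 D} D = 35 + \frac{D}{2}$)
$- C{\left(97 \right)} = - (35 + \frac{1}{2} \cdot 97) = - (35 + \frac{97}{2}) = \left(-1\right) \frac{167}{2} = - \frac{167}{2}$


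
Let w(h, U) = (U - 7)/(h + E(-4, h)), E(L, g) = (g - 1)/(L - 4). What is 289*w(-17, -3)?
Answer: 11560/59 ≈ 195.93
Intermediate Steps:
E(L, g) = (-1 + g)/(-4 + L)
w(h, U) = (-7 + U)/(1/8 + 7*h/8) (w(h, U) = (U - 7)/(h + (-1 + h)/(-4 - 4)) = (-7 + U)/(h + (-1 + h)/(-8)) = (-7 + U)/(h - (-1 + h)/8) = (-7 + U)/(h + (1/8 - h/8)) = (-7 + U)/(1/8 + 7*h/8))
289*w(-17, -3) = 289*(8*(-7 - 3)/(1 + 7*(-17))) = 289*(8*(-10)/(1 - 119)) = 289*(8*(-10)/(-118)) = 289*(8*(-1/118)*(-10)) = 289*(40/59) = 11560/59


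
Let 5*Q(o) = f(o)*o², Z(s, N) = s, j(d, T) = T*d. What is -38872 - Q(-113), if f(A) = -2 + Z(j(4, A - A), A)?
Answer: -168822/5 ≈ -33764.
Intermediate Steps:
f(A) = -2 (f(A) = -2 + (A - A)*4 = -2 + 0*4 = -2 + 0 = -2)
Q(o) = -2*o²/5 (Q(o) = (-2*o²)/5 = -2*o²/5)
-38872 - Q(-113) = -38872 - (-2)*(-113)²/5 = -38872 - (-2)*12769/5 = -38872 - 1*(-25538/5) = -38872 + 25538/5 = -168822/5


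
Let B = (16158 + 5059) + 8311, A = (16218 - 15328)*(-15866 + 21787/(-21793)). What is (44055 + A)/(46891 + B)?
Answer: -102264195545/555133089 ≈ -184.22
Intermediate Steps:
A = -307752677250/21793 (A = 890*(-15866 + 21787*(-1/21793)) = 890*(-15866 - 21787/21793) = 890*(-345789525/21793) = -307752677250/21793 ≈ -1.4122e+7)
B = 29528 (B = 21217 + 8311 = 29528)
(44055 + A)/(46891 + B) = (44055 - 307752677250/21793)/(46891 + 29528) = -306792586635/21793/76419 = -306792586635/21793*1/76419 = -102264195545/555133089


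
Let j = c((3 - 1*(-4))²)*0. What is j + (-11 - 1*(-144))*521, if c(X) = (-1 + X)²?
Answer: 69293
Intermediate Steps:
j = 0 (j = (-1 + (3 - 1*(-4))²)²*0 = (-1 + (3 + 4)²)²*0 = (-1 + 7²)²*0 = (-1 + 49)²*0 = 48²*0 = 2304*0 = 0)
j + (-11 - 1*(-144))*521 = 0 + (-11 - 1*(-144))*521 = 0 + (-11 + 144)*521 = 0 + 133*521 = 0 + 69293 = 69293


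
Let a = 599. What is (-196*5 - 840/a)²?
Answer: 345579379600/358801 ≈ 9.6315e+5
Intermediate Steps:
(-196*5 - 840/a)² = (-196*5 - 840/599)² = (-980 - 840*1/599)² = (-980 - 840/599)² = (-587860/599)² = 345579379600/358801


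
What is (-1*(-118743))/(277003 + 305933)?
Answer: 39581/194312 ≈ 0.20370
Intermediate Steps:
(-1*(-118743))/(277003 + 305933) = 118743/582936 = 118743*(1/582936) = 39581/194312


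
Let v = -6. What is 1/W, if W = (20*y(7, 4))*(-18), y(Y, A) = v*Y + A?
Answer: 1/13680 ≈ 7.3099e-5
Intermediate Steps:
y(Y, A) = A - 6*Y (y(Y, A) = -6*Y + A = A - 6*Y)
W = 13680 (W = (20*(4 - 6*7))*(-18) = (20*(4 - 42))*(-18) = (20*(-38))*(-18) = -760*(-18) = 13680)
1/W = 1/13680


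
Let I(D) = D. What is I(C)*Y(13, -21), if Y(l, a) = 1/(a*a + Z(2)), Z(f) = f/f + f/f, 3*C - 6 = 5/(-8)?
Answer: 43/10632 ≈ 0.0040444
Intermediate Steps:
C = 43/24 (C = 2 + (5/(-8))/3 = 2 + (5*(-⅛))/3 = 2 + (⅓)*(-5/8) = 2 - 5/24 = 43/24 ≈ 1.7917)
Z(f) = 2 (Z(f) = 1 + 1 = 2)
Y(l, a) = 1/(2 + a²) (Y(l, a) = 1/(a*a + 2) = 1/(a² + 2) = 1/(2 + a²))
I(C)*Y(13, -21) = 43/(24*(2 + (-21)²)) = 43/(24*(2 + 441)) = (43/24)/443 = (43/24)*(1/443) = 43/10632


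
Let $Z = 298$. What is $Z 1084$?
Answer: $323032$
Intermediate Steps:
$Z 1084 = 298 \cdot 1084 = 323032$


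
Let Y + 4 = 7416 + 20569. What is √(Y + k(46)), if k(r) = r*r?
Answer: √30097 ≈ 173.48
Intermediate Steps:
Y = 27981 (Y = -4 + (7416 + 20569) = -4 + 27985 = 27981)
k(r) = r²
√(Y + k(46)) = √(27981 + 46²) = √(27981 + 2116) = √30097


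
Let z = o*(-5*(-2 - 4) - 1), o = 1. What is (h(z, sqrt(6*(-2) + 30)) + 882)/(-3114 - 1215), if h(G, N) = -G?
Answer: -853/4329 ≈ -0.19704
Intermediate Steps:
z = 29 (z = 1*(-5*(-2 - 4) - 1) = 1*(-5*(-6) - 1) = 1*(30 - 1) = 1*29 = 29)
(h(z, sqrt(6*(-2) + 30)) + 882)/(-3114 - 1215) = (-1*29 + 882)/(-3114 - 1215) = (-29 + 882)/(-4329) = 853*(-1/4329) = -853/4329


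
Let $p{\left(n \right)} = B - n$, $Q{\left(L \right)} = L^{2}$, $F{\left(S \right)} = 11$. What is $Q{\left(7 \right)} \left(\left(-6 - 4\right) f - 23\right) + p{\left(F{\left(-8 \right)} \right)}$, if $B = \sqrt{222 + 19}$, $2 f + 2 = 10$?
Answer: $-3098 + \sqrt{241} \approx -3082.5$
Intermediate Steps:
$f = 4$ ($f = -1 + \frac{1}{2} \cdot 10 = -1 + 5 = 4$)
$B = \sqrt{241} \approx 15.524$
$p{\left(n \right)} = \sqrt{241} - n$
$Q{\left(7 \right)} \left(\left(-6 - 4\right) f - 23\right) + p{\left(F{\left(-8 \right)} \right)} = 7^{2} \left(\left(-6 - 4\right) 4 - 23\right) + \left(\sqrt{241} - 11\right) = 49 \left(\left(-10\right) 4 - 23\right) - \left(11 - \sqrt{241}\right) = 49 \left(-40 - 23\right) - \left(11 - \sqrt{241}\right) = 49 \left(-63\right) - \left(11 - \sqrt{241}\right) = -3087 - \left(11 - \sqrt{241}\right) = -3098 + \sqrt{241}$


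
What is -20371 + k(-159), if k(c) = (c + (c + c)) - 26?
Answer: -20874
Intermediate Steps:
k(c) = -26 + 3*c (k(c) = (c + 2*c) - 26 = 3*c - 26 = -26 + 3*c)
-20371 + k(-159) = -20371 + (-26 + 3*(-159)) = -20371 + (-26 - 477) = -20371 - 503 = -20874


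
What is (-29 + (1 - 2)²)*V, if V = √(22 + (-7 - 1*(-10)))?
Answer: -140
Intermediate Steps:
V = 5 (V = √(22 + (-7 + 10)) = √(22 + 3) = √25 = 5)
(-29 + (1 - 2)²)*V = (-29 + (1 - 2)²)*5 = (-29 + (-1)²)*5 = (-29 + 1)*5 = -28*5 = -140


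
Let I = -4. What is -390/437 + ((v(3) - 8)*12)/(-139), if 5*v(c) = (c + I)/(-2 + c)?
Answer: -56046/303715 ≈ -0.18453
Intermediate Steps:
v(c) = (-4 + c)/(5*(-2 + c)) (v(c) = ((c - 4)/(-2 + c))/5 = ((-4 + c)/(-2 + c))/5 = (-4 + c)/(5*(-2 + c)))
-390/437 + ((v(3) - 8)*12)/(-139) = -390/437 + (((-4 + 3)/(5*(-2 + 3)) - 8)*12)/(-139) = -390*1/437 + (((1/5)*(-1)/1 - 8)*12)*(-1/139) = -390/437 + (((1/5)*1*(-1) - 8)*12)*(-1/139) = -390/437 + ((-1/5 - 8)*12)*(-1/139) = -390/437 - 41/5*12*(-1/139) = -390/437 - 492/5*(-1/139) = -390/437 + 492/695 = -56046/303715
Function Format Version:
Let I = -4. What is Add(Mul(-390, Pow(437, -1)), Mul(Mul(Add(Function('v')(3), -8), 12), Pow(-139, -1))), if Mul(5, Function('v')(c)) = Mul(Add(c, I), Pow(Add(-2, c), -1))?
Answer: Rational(-56046, 303715) ≈ -0.18453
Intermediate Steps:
Function('v')(c) = Mul(Rational(1, 5), Pow(Add(-2, c), -1), Add(-4, c)) (Function('v')(c) = Mul(Rational(1, 5), Mul(Add(c, -4), Pow(Add(-2, c), -1))) = Mul(Rational(1, 5), Mul(Add(-4, c), Pow(Add(-2, c), -1))) = Mul(Rational(1, 5), Mul(Pow(Add(-2, c), -1), Add(-4, c))) = Mul(Rational(1, 5), Pow(Add(-2, c), -1), Add(-4, c)))
Add(Mul(-390, Pow(437, -1)), Mul(Mul(Add(Function('v')(3), -8), 12), Pow(-139, -1))) = Add(Mul(-390, Pow(437, -1)), Mul(Mul(Add(Mul(Rational(1, 5), Pow(Add(-2, 3), -1), Add(-4, 3)), -8), 12), Pow(-139, -1))) = Add(Mul(-390, Rational(1, 437)), Mul(Mul(Add(Mul(Rational(1, 5), Pow(1, -1), -1), -8), 12), Rational(-1, 139))) = Add(Rational(-390, 437), Mul(Mul(Add(Mul(Rational(1, 5), 1, -1), -8), 12), Rational(-1, 139))) = Add(Rational(-390, 437), Mul(Mul(Add(Rational(-1, 5), -8), 12), Rational(-1, 139))) = Add(Rational(-390, 437), Mul(Mul(Rational(-41, 5), 12), Rational(-1, 139))) = Add(Rational(-390, 437), Mul(Rational(-492, 5), Rational(-1, 139))) = Add(Rational(-390, 437), Rational(492, 695)) = Rational(-56046, 303715)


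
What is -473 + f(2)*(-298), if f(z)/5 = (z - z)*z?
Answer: -473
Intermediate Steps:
f(z) = 0 (f(z) = 5*((z - z)*z) = 5*(0*z) = 5*0 = 0)
-473 + f(2)*(-298) = -473 + 0*(-298) = -473 + 0 = -473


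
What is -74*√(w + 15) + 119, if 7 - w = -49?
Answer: 119 - 74*√71 ≈ -504.54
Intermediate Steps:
w = 56 (w = 7 - 1*(-49) = 7 + 49 = 56)
-74*√(w + 15) + 119 = -74*√(56 + 15) + 119 = -74*√71 + 119 = 119 - 74*√71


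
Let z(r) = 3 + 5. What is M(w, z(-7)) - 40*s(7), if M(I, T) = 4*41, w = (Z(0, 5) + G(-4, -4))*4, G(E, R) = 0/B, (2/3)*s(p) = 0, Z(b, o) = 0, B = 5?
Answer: 164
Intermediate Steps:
s(p) = 0 (s(p) = (3/2)*0 = 0)
G(E, R) = 0 (G(E, R) = 0/5 = 0*(1/5) = 0)
z(r) = 8
w = 0 (w = (0 + 0)*4 = 0*4 = 0)
M(I, T) = 164
M(w, z(-7)) - 40*s(7) = 164 - 40*0 = 164 + 0 = 164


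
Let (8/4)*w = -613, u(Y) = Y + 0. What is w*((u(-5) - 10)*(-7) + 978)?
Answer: -663879/2 ≈ -3.3194e+5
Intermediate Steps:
u(Y) = Y
w = -613/2 (w = (1/2)*(-613) = -613/2 ≈ -306.50)
w*((u(-5) - 10)*(-7) + 978) = -613*((-5 - 10)*(-7) + 978)/2 = -613*(-15*(-7) + 978)/2 = -613*(105 + 978)/2 = -613/2*1083 = -663879/2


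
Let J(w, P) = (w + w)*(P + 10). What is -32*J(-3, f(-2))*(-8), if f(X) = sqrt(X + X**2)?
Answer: -15360 - 1536*sqrt(2) ≈ -17532.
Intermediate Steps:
J(w, P) = 2*w*(10 + P) (J(w, P) = (2*w)*(10 + P) = 2*w*(10 + P))
-32*J(-3, f(-2))*(-8) = -64*(-3)*(10 + sqrt(-2*(1 - 2)))*(-8) = -64*(-3)*(10 + sqrt(-2*(-1)))*(-8) = -64*(-3)*(10 + sqrt(2))*(-8) = -32*(-60 - 6*sqrt(2))*(-8) = (1920 + 192*sqrt(2))*(-8) = -15360 - 1536*sqrt(2)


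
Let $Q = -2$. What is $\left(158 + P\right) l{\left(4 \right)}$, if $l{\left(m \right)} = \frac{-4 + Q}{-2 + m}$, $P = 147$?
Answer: $-915$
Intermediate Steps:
$l{\left(m \right)} = - \frac{6}{-2 + m}$ ($l{\left(m \right)} = \frac{-4 - 2}{-2 + m} = - \frac{6}{-2 + m}$)
$\left(158 + P\right) l{\left(4 \right)} = \left(158 + 147\right) \left(- \frac{6}{-2 + 4}\right) = 305 \left(- \frac{6}{2}\right) = 305 \left(\left(-6\right) \frac{1}{2}\right) = 305 \left(-3\right) = -915$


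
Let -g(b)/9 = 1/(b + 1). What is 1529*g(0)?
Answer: -13761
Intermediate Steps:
g(b) = -9/(1 + b) (g(b) = -9/(b + 1) = -9/(1 + b))
1529*g(0) = 1529*(-9/(1 + 0)) = 1529*(-9/1) = 1529*(-9*1) = 1529*(-9) = -13761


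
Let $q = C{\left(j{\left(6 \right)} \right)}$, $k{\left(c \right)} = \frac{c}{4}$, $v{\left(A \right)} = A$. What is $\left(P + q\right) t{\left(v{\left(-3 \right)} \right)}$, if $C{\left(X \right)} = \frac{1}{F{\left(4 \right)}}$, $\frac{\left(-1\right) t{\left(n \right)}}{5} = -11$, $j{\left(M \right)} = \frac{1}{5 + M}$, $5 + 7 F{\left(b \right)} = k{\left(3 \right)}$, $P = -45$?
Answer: $- \frac{43615}{17} \approx -2565.6$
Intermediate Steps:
$k{\left(c \right)} = \frac{c}{4}$ ($k{\left(c \right)} = c \frac{1}{4} = \frac{c}{4}$)
$F{\left(b \right)} = - \frac{17}{28}$ ($F{\left(b \right)} = - \frac{5}{7} + \frac{\frac{1}{4} \cdot 3}{7} = - \frac{5}{7} + \frac{1}{7} \cdot \frac{3}{4} = - \frac{5}{7} + \frac{3}{28} = - \frac{17}{28}$)
$t{\left(n \right)} = 55$ ($t{\left(n \right)} = \left(-5\right) \left(-11\right) = 55$)
$C{\left(X \right)} = - \frac{28}{17}$ ($C{\left(X \right)} = \frac{1}{- \frac{17}{28}} = - \frac{28}{17}$)
$q = - \frac{28}{17} \approx -1.6471$
$\left(P + q\right) t{\left(v{\left(-3 \right)} \right)} = \left(-45 - \frac{28}{17}\right) 55 = \left(- \frac{793}{17}\right) 55 = - \frac{43615}{17}$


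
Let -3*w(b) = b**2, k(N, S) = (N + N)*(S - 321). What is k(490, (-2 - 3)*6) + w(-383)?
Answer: -1178629/3 ≈ -3.9288e+5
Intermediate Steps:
k(N, S) = 2*N*(-321 + S) (k(N, S) = (2*N)*(-321 + S) = 2*N*(-321 + S))
w(b) = -b**2/3
k(490, (-2 - 3)*6) + w(-383) = 2*490*(-321 + (-2 - 3)*6) - 1/3*(-383)**2 = 2*490*(-321 - 5*6) - 1/3*146689 = 2*490*(-321 - 30) - 146689/3 = 2*490*(-351) - 146689/3 = -343980 - 146689/3 = -1178629/3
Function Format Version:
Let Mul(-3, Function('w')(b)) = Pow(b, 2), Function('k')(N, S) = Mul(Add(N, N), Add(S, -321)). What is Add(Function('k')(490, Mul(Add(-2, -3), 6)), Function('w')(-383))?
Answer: Rational(-1178629, 3) ≈ -3.9288e+5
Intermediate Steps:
Function('k')(N, S) = Mul(2, N, Add(-321, S)) (Function('k')(N, S) = Mul(Mul(2, N), Add(-321, S)) = Mul(2, N, Add(-321, S)))
Function('w')(b) = Mul(Rational(-1, 3), Pow(b, 2))
Add(Function('k')(490, Mul(Add(-2, -3), 6)), Function('w')(-383)) = Add(Mul(2, 490, Add(-321, Mul(Add(-2, -3), 6))), Mul(Rational(-1, 3), Pow(-383, 2))) = Add(Mul(2, 490, Add(-321, Mul(-5, 6))), Mul(Rational(-1, 3), 146689)) = Add(Mul(2, 490, Add(-321, -30)), Rational(-146689, 3)) = Add(Mul(2, 490, -351), Rational(-146689, 3)) = Add(-343980, Rational(-146689, 3)) = Rational(-1178629, 3)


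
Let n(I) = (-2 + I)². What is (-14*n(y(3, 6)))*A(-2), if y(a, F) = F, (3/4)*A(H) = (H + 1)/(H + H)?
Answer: -224/3 ≈ -74.667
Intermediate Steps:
A(H) = 2*(1 + H)/(3*H) (A(H) = 4*((H + 1)/(H + H))/3 = 4*((1 + H)/((2*H)))/3 = 4*((1 + H)*(1/(2*H)))/3 = 4*((1 + H)/(2*H))/3 = 2*(1 + H)/(3*H))
(-14*n(y(3, 6)))*A(-2) = (-14*(-2 + 6)²)*((⅔)*(1 - 2)/(-2)) = (-14*4²)*((⅔)*(-½)*(-1)) = -14*16*(⅓) = -224*⅓ = -224/3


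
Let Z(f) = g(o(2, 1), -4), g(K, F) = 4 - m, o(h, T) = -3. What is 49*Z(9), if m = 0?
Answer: 196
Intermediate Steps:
g(K, F) = 4 (g(K, F) = 4 - 1*0 = 4 + 0 = 4)
Z(f) = 4
49*Z(9) = 49*4 = 196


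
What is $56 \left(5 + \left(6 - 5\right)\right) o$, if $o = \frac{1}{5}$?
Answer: $\frac{336}{5} \approx 67.2$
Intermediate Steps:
$o = \frac{1}{5} \approx 0.2$
$56 \left(5 + \left(6 - 5\right)\right) o = 56 \left(5 + \left(6 - 5\right)\right) \frac{1}{5} = 56 \left(5 + 1\right) \frac{1}{5} = 56 \cdot 6 \cdot \frac{1}{5} = 56 \cdot \frac{6}{5} = \frac{336}{5}$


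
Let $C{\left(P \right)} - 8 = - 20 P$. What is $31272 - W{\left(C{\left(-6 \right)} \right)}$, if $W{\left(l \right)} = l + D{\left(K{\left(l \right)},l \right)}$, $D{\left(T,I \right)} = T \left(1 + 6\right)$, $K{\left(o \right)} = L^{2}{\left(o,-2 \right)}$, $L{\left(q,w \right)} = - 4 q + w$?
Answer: $-1818228$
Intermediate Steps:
$L{\left(q,w \right)} = w - 4 q$
$K{\left(o \right)} = \left(-2 - 4 o\right)^{2}$
$D{\left(T,I \right)} = 7 T$ ($D{\left(T,I \right)} = T 7 = 7 T$)
$C{\left(P \right)} = 8 - 20 P$
$W{\left(l \right)} = l + 28 \left(1 + 2 l\right)^{2}$ ($W{\left(l \right)} = l + 7 \cdot 4 \left(1 + 2 l\right)^{2} = l + 28 \left(1 + 2 l\right)^{2}$)
$31272 - W{\left(C{\left(-6 \right)} \right)} = 31272 - \left(\left(8 - -120\right) + 28 \left(1 + 2 \left(8 - -120\right)\right)^{2}\right) = 31272 - \left(\left(8 + 120\right) + 28 \left(1 + 2 \left(8 + 120\right)\right)^{2}\right) = 31272 - \left(128 + 28 \left(1 + 2 \cdot 128\right)^{2}\right) = 31272 - \left(128 + 28 \left(1 + 256\right)^{2}\right) = 31272 - \left(128 + 28 \cdot 257^{2}\right) = 31272 - \left(128 + 28 \cdot 66049\right) = 31272 - \left(128 + 1849372\right) = 31272 - 1849500 = -1818228$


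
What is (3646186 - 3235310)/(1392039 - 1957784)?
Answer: -410876/565745 ≈ -0.72626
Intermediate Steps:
(3646186 - 3235310)/(1392039 - 1957784) = 410876/(-565745) = 410876*(-1/565745) = -410876/565745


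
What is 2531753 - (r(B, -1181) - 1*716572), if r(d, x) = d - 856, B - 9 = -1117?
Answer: 3250289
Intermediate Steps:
B = -1108 (B = 9 - 1117 = -1108)
r(d, x) = -856 + d
2531753 - (r(B, -1181) - 1*716572) = 2531753 - ((-856 - 1108) - 1*716572) = 2531753 - (-1964 - 716572) = 2531753 - 1*(-718536) = 2531753 + 718536 = 3250289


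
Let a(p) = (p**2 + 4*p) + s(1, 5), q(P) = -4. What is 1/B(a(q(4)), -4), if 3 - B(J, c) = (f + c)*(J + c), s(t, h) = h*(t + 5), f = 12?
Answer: -1/205 ≈ -0.0048781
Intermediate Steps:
s(t, h) = h*(5 + t)
a(p) = 30 + p**2 + 4*p (a(p) = (p**2 + 4*p) + 5*(5 + 1) = (p**2 + 4*p) + 5*6 = (p**2 + 4*p) + 30 = 30 + p**2 + 4*p)
B(J, c) = 3 - (12 + c)*(J + c)
1/B(a(q(4)), -4) = 1/(3 - 1*(-4)**2 - 12*(30 + (-4)**2 + 4*(-4)) - 12*(-4) - 1*(30 + (-4)**2 + 4*(-4))*(-4)) = 1/(3 - 1*16 - 12*(30 + 16 - 16) + 48 - 1*(30 + 16 - 16)*(-4)) = 1/(3 - 16 - 12*30 + 48 - 1*30*(-4)) = 1/(3 - 16 - 360 + 48 + 120) = 1/(-205) = -1/205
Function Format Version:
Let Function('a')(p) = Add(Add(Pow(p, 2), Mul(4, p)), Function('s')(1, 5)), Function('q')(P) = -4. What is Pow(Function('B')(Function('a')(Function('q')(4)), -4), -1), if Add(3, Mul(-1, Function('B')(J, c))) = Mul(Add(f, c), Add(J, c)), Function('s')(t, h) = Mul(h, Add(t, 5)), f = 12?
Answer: Rational(-1, 205) ≈ -0.0048781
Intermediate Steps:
Function('s')(t, h) = Mul(h, Add(5, t))
Function('a')(p) = Add(30, Pow(p, 2), Mul(4, p)) (Function('a')(p) = Add(Add(Pow(p, 2), Mul(4, p)), Mul(5, Add(5, 1))) = Add(Add(Pow(p, 2), Mul(4, p)), Mul(5, 6)) = Add(Add(Pow(p, 2), Mul(4, p)), 30) = Add(30, Pow(p, 2), Mul(4, p)))
Function('B')(J, c) = Add(3, Mul(-1, Add(12, c), Add(J, c))) (Function('B')(J, c) = Add(3, Mul(-1, Mul(Add(12, c), Add(J, c)))) = Add(3, Mul(-1, Add(12, c), Add(J, c))))
Pow(Function('B')(Function('a')(Function('q')(4)), -4), -1) = Pow(Add(3, Mul(-1, Pow(-4, 2)), Mul(-12, Add(30, Pow(-4, 2), Mul(4, -4))), Mul(-12, -4), Mul(-1, Add(30, Pow(-4, 2), Mul(4, -4)), -4)), -1) = Pow(Add(3, Mul(-1, 16), Mul(-12, Add(30, 16, -16)), 48, Mul(-1, Add(30, 16, -16), -4)), -1) = Pow(Add(3, -16, Mul(-12, 30), 48, Mul(-1, 30, -4)), -1) = Pow(Add(3, -16, -360, 48, 120), -1) = Pow(-205, -1) = Rational(-1, 205)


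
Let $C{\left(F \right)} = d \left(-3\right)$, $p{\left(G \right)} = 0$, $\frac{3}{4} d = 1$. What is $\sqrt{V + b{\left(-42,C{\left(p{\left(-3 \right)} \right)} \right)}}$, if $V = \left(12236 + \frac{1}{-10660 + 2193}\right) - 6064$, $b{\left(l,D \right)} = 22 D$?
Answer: $\frac{\sqrt{436162493009}}{8467} \approx 78.0$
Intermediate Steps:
$d = \frac{4}{3}$ ($d = \frac{4}{3} \cdot 1 = \frac{4}{3} \approx 1.3333$)
$C{\left(F \right)} = -4$ ($C{\left(F \right)} = \frac{4}{3} \left(-3\right) = -4$)
$V = \frac{52258323}{8467}$ ($V = \left(12236 + \frac{1}{-8467}\right) - 6064 = \left(12236 - \frac{1}{8467}\right) - 6064 = \frac{103602211}{8467} - 6064 = \frac{52258323}{8467} \approx 6172.0$)
$\sqrt{V + b{\left(-42,C{\left(p{\left(-3 \right)} \right)} \right)}} = \sqrt{\frac{52258323}{8467} + 22 \left(-4\right)} = \sqrt{\frac{52258323}{8467} - 88} = \sqrt{\frac{51513227}{8467}} = \frac{\sqrt{436162493009}}{8467}$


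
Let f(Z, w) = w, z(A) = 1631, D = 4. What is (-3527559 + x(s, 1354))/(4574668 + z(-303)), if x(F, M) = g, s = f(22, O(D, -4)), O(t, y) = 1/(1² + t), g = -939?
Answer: -1176166/1525433 ≈ -0.77104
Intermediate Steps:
O(t, y) = 1/(1 + t)
s = ⅕ (s = 1/(1 + 4) = 1/5 = ⅕ ≈ 0.20000)
x(F, M) = -939
(-3527559 + x(s, 1354))/(4574668 + z(-303)) = (-3527559 - 939)/(4574668 + 1631) = -3528498/4576299 = -3528498*1/4576299 = -1176166/1525433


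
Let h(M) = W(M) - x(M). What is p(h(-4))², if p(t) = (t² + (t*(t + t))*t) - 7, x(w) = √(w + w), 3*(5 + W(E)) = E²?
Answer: -562304/729 - 146432*I*√2/81 ≈ -771.34 - 2556.6*I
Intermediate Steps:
W(E) = -5 + E²/3
x(w) = √2*√w (x(w) = √(2*w) = √2*√w)
h(M) = -5 + M²/3 - √2*√M (h(M) = (-5 + M²/3) - √2*√M = -5 + M²/3 - √2*√M)
p(t) = -7 + t² + 2*t³ (p(t) = (t² + (t*(2*t))*t) - 7 = (t² + (2*t²)*t) - 7 = (t² + 2*t³) - 7 = -7 + t² + 2*t³)
p(h(-4))² = (-7 + (-5 + (⅓)*(-4)² - √2*√(-4))² + 2*(-5 + (⅓)*(-4)² - √2*√(-4))³)² = (-7 + (-5 + (⅓)*16 - √2*2*I)² + 2*(-5 + (⅓)*16 - √2*2*I)³)² = (-7 + (-5 + 16/3 - 2*I*√2)² + 2*(-5 + 16/3 - 2*I*√2)³)² = (-7 + (⅓ - 2*I*√2)² + 2*(⅓ - 2*I*√2)³)²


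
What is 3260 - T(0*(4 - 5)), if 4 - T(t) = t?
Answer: 3256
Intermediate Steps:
T(t) = 4 - t
3260 - T(0*(4 - 5)) = 3260 - (4 - 0*(4 - 5)) = 3260 - (4 - 0*(-1)) = 3260 - (4 - 1*0) = 3260 - (4 + 0) = 3260 - 1*4 = 3260 - 4 = 3256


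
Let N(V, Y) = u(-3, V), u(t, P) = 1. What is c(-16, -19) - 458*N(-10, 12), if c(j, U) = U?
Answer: -477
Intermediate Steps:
N(V, Y) = 1
c(-16, -19) - 458*N(-10, 12) = -19 - 458*1 = -19 - 458 = -477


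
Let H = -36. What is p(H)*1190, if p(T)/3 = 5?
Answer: 17850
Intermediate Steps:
p(T) = 15 (p(T) = 3*5 = 15)
p(H)*1190 = 15*1190 = 17850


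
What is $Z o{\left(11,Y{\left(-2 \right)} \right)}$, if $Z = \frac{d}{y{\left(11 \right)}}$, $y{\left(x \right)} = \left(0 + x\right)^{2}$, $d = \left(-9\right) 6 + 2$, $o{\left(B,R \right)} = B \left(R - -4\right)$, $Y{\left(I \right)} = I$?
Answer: $- \frac{104}{11} \approx -9.4545$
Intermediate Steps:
$o{\left(B,R \right)} = B \left(4 + R\right)$ ($o{\left(B,R \right)} = B \left(R + 4\right) = B \left(4 + R\right)$)
$d = -52$ ($d = -54 + 2 = -52$)
$y{\left(x \right)} = x^{2}$
$Z = - \frac{52}{121}$ ($Z = - \frac{52}{11^{2}} = - \frac{52}{121} \approx -0.42975$)
$Z o{\left(11,Y{\left(-2 \right)} \right)} = - \frac{52 \cdot 11 \left(4 - 2\right)}{121} = - \frac{52 \cdot 11 \cdot 2}{121} = \left(- \frac{52}{121}\right) 22 = - \frac{104}{11}$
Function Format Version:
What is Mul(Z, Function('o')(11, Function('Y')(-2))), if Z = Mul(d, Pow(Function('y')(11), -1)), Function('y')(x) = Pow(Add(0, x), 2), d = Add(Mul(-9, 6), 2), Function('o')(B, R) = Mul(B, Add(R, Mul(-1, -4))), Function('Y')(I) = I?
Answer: Rational(-104, 11) ≈ -9.4545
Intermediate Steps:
Function('o')(B, R) = Mul(B, Add(4, R)) (Function('o')(B, R) = Mul(B, Add(R, 4)) = Mul(B, Add(4, R)))
d = -52 (d = Add(-54, 2) = -52)
Function('y')(x) = Pow(x, 2)
Z = Rational(-52, 121) (Z = Mul(-52, Pow(Pow(11, 2), -1)) = Mul(-52, Pow(121, -1)) = Mul(-52, Rational(1, 121)) = Rational(-52, 121) ≈ -0.42975)
Mul(Z, Function('o')(11, Function('Y')(-2))) = Mul(Rational(-52, 121), Mul(11, Add(4, -2))) = Mul(Rational(-52, 121), Mul(11, 2)) = Mul(Rational(-52, 121), 22) = Rational(-104, 11)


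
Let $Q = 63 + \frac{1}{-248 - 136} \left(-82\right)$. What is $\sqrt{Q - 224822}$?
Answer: $\frac{i \sqrt{129461061}}{24} \approx 474.09 i$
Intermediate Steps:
$Q = \frac{12137}{192}$ ($Q = 63 + \frac{1}{-384} \left(-82\right) = 63 - - \frac{41}{192} = 63 + \frac{41}{192} = \frac{12137}{192} \approx 63.214$)
$\sqrt{Q - 224822} = \sqrt{\frac{12137}{192} - 224822} = \sqrt{- \frac{43153687}{192}} = \frac{i \sqrt{129461061}}{24}$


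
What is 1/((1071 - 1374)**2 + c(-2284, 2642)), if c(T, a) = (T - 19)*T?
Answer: 1/5351861 ≈ 1.8685e-7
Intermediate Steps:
c(T, a) = T*(-19 + T) (c(T, a) = (-19 + T)*T = T*(-19 + T))
1/((1071 - 1374)**2 + c(-2284, 2642)) = 1/((1071 - 1374)**2 - 2284*(-19 - 2284)) = 1/((-303)**2 - 2284*(-2303)) = 1/(91809 + 5260052) = 1/5351861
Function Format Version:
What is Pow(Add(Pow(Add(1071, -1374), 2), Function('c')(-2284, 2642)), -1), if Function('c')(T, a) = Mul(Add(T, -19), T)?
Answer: Rational(1, 5351861) ≈ 1.8685e-7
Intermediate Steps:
Function('c')(T, a) = Mul(T, Add(-19, T)) (Function('c')(T, a) = Mul(Add(-19, T), T) = Mul(T, Add(-19, T)))
Pow(Add(Pow(Add(1071, -1374), 2), Function('c')(-2284, 2642)), -1) = Pow(Add(Pow(Add(1071, -1374), 2), Mul(-2284, Add(-19, -2284))), -1) = Pow(Add(Pow(-303, 2), Mul(-2284, -2303)), -1) = Pow(Add(91809, 5260052), -1) = Pow(5351861, -1) = Rational(1, 5351861)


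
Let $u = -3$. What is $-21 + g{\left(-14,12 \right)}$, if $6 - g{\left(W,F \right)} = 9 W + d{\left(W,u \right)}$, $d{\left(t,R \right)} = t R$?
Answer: $69$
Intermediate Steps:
$d{\left(t,R \right)} = R t$
$g{\left(W,F \right)} = 6 - 6 W$ ($g{\left(W,F \right)} = 6 - \left(9 W - 3 W\right) = 6 - 6 W$)
$-21 + g{\left(-14,12 \right)} = -21 + \left(6 - -84\right) = -21 + \left(6 + 84\right) = -21 + 90 = 69$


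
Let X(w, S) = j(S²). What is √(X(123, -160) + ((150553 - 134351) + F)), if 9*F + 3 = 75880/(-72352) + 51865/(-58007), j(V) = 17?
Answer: √567767489998624827/5916714 ≈ 127.35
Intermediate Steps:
X(w, S) = 17
F = -6499021/11833428 (F = -⅓ + (75880/(-72352) + 51865/(-58007))/9 = -⅓ + (75880*(-1/72352) + 51865*(-1/58007))/9 = -⅓ + (-1355/1292 - 51865/58007)/9 = -⅓ + (⅑)*(-7663635/3944476) = -⅓ - 851515/3944476 = -6499021/11833428 ≈ -0.54921)
√(X(123, -160) + ((150553 - 134351) + F)) = √(17 + ((150553 - 134351) - 6499021/11833428)) = √(17 + (16202 - 6499021/11833428)) = √(17 + 191718701435/11833428) = √(191919869711/11833428) = √567767489998624827/5916714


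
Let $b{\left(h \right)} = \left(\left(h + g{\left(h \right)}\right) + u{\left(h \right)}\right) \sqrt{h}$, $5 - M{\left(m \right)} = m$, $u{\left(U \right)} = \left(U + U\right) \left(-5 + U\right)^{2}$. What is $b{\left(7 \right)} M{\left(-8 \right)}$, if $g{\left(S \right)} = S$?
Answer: $910 \sqrt{7} \approx 2407.6$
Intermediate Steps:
$u{\left(U \right)} = 2 U \left(-5 + U\right)^{2}$
$M{\left(m \right)} = 5 - m$
$b{\left(h \right)} = \sqrt{h} \left(2 h + 2 h \left(-5 + h\right)^{2}\right)$ ($b{\left(h \right)} = \left(\left(h + h\right) + 2 h \left(-5 + h\right)^{2}\right) \sqrt{h} = \left(2 h + 2 h \left(-5 + h\right)^{2}\right) \sqrt{h} = \sqrt{h} \left(2 h + 2 h \left(-5 + h\right)^{2}\right)$)
$b{\left(7 \right)} M{\left(-8 \right)} = 2 \cdot 7^{\frac{3}{2}} \left(1 + \left(-5 + 7\right)^{2}\right) \left(5 - -8\right) = 2 \cdot 7 \sqrt{7} \left(1 + 2^{2}\right) \left(5 + 8\right) = 2 \cdot 7 \sqrt{7} \left(1 + 4\right) 13 = 2 \cdot 7 \sqrt{7} \cdot 5 \cdot 13 = 70 \sqrt{7} \cdot 13 = 910 \sqrt{7}$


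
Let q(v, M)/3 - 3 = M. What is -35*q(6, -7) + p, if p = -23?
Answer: 397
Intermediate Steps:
q(v, M) = 9 + 3*M
-35*q(6, -7) + p = -35*(9 + 3*(-7)) - 23 = -35*(9 - 21) - 23 = -35*(-12) - 23 = 420 - 23 = 397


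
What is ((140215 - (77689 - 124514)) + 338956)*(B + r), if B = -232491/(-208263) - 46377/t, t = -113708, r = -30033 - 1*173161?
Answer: -210917181111773255901/1973430767 ≈ -1.0688e+11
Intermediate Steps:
r = -203194 (r = -30033 - 173161 = -203194)
B = 12031566593/7893723068 (B = -232491/(-208263) - 46377/(-113708) = -232491*(-1/208263) - 46377*(-1/113708) = 77497/69421 + 46377/113708 = 12031566593/7893723068 ≈ 1.5242)
((140215 - (77689 - 124514)) + 338956)*(B + r) = ((140215 - (77689 - 124514)) + 338956)*(12031566593/7893723068 - 203194) = ((140215 - 1*(-46825)) + 338956)*(-1603945133512599/7893723068) = ((140215 + 46825) + 338956)*(-1603945133512599/7893723068) = (187040 + 338956)*(-1603945133512599/7893723068) = 525996*(-1603945133512599/7893723068) = -210917181111773255901/1973430767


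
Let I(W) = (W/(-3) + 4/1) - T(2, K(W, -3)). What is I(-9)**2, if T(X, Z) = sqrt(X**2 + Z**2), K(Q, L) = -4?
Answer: 69 - 28*sqrt(5) ≈ 6.3901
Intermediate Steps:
I(W) = 4 - 2*sqrt(5) - W/3 (I(W) = (W/(-3) + 4/1) - sqrt(2**2 + (-4)**2) = (W*(-1/3) + 4*1) - sqrt(4 + 16) = (-W/3 + 4) - sqrt(20) = (4 - W/3) - 2*sqrt(5) = 4 - 2*sqrt(5) - W/3)
I(-9)**2 = (4 - 2*sqrt(5) - 1/3*(-9))**2 = (4 - 2*sqrt(5) + 3)**2 = (7 - 2*sqrt(5))**2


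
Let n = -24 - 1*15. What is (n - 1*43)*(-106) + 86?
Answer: 8778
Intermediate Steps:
n = -39 (n = -24 - 15 = -39)
(n - 1*43)*(-106) + 86 = (-39 - 1*43)*(-106) + 86 = (-39 - 43)*(-106) + 86 = -82*(-106) + 86 = 8692 + 86 = 8778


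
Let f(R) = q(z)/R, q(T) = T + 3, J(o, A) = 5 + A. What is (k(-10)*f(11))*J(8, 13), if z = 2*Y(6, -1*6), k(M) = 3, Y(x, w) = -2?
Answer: -54/11 ≈ -4.9091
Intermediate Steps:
z = -4 (z = 2*(-2) = -4)
q(T) = 3 + T
f(R) = -1/R (f(R) = (3 - 4)/R = -1/R)
(k(-10)*f(11))*J(8, 13) = (3*(-1/11))*(5 + 13) = (3*(-1*1/11))*18 = (3*(-1/11))*18 = -3/11*18 = -54/11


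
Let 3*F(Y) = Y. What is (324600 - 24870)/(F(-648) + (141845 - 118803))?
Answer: 149865/11413 ≈ 13.131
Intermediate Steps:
F(Y) = Y/3
(324600 - 24870)/(F(-648) + (141845 - 118803)) = (324600 - 24870)/((⅓)*(-648) + (141845 - 118803)) = 299730/(-216 + 23042) = 299730/22826 = 299730*(1/22826) = 149865/11413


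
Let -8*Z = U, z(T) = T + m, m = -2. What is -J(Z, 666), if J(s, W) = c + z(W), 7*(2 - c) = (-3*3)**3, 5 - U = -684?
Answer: -5391/7 ≈ -770.14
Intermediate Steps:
U = 689 (U = 5 - 1*(-684) = 5 + 684 = 689)
z(T) = -2 + T (z(T) = T - 2 = -2 + T)
c = 743/7 (c = 2 - (-3*3)**3/7 = 2 - 1/7*(-9)**3 = 2 - 1/7*(-729) = 2 + 729/7 = 743/7 ≈ 106.14)
Z = -689/8 (Z = -1/8*689 = -689/8 ≈ -86.125)
J(s, W) = 729/7 + W (J(s, W) = 743/7 + (-2 + W) = 729/7 + W)
-J(Z, 666) = -(729/7 + 666) = -1*5391/7 = -5391/7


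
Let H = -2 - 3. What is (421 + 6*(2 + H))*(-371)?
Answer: -149513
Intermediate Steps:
H = -5
(421 + 6*(2 + H))*(-371) = (421 + 6*(2 - 5))*(-371) = (421 + 6*(-3))*(-371) = (421 - 18)*(-371) = 403*(-371) = -149513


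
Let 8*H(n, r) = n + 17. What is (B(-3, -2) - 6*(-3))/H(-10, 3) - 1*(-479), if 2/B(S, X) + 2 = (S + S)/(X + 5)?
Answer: 499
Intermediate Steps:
H(n, r) = 17/8 + n/8 (H(n, r) = (n + 17)/8 = (17 + n)/8 = 17/8 + n/8)
B(S, X) = 2/(-2 + 2*S/(5 + X)) (B(S, X) = 2/(-2 + (S + S)/(X + 5)) = 2/(-2 + (2*S)/(5 + X)) = 2/(-2 + 2*S/(5 + X)))
(B(-3, -2) - 6*(-3))/H(-10, 3) - 1*(-479) = ((5 - 2)/(-5 - 3 - 1*(-2)) - 6*(-3))/(17/8 + (⅛)*(-10)) - 1*(-479) = (3/(-5 - 3 + 2) + 18)/(17/8 - 5/4) + 479 = (3/(-6) + 18)/(7/8) + 479 = (-⅙*3 + 18)*(8/7) + 479 = (-½ + 18)*(8/7) + 479 = (35/2)*(8/7) + 479 = 20 + 479 = 499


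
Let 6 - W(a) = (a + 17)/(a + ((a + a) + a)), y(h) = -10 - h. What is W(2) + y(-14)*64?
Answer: 2077/8 ≈ 259.63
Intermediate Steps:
W(a) = 6 - (17 + a)/(4*a) (W(a) = 6 - (a + 17)/(a + ((a + a) + a)) = 6 - (17 + a)/(a + (2*a + a)) = 6 - (17 + a)/(a + 3*a) = 6 - (17 + a)/(4*a))
W(2) + y(-14)*64 = (¼)*(-17 + 23*2)/2 + (-10 - 1*(-14))*64 = (¼)*(½)*(-17 + 46) + (-10 + 14)*64 = (¼)*(½)*29 + 4*64 = 29/8 + 256 = 2077/8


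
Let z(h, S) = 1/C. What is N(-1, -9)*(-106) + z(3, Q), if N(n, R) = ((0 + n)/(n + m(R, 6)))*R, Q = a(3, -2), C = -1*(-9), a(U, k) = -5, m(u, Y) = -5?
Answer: 1432/9 ≈ 159.11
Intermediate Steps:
C = 9
Q = -5
z(h, S) = ⅑ (z(h, S) = 1/9 = ⅑)
N(n, R) = R*n/(-5 + n) (N(n, R) = ((0 + n)/(n - 5))*R = (n/(-5 + n))*R = R*n/(-5 + n))
N(-1, -9)*(-106) + z(3, Q) = -9*(-1)/(-5 - 1)*(-106) + ⅑ = -9*(-1)/(-6)*(-106) + ⅑ = -9*(-1)*(-⅙)*(-106) + ⅑ = -3/2*(-106) + ⅑ = 159 + ⅑ = 1432/9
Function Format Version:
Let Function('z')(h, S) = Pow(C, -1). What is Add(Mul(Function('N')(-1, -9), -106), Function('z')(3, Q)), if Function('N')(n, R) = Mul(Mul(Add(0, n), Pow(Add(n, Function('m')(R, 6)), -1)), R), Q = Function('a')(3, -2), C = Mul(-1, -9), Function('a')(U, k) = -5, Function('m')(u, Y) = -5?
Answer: Rational(1432, 9) ≈ 159.11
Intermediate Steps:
C = 9
Q = -5
Function('z')(h, S) = Rational(1, 9) (Function('z')(h, S) = Pow(9, -1) = Rational(1, 9))
Function('N')(n, R) = Mul(R, n, Pow(Add(-5, n), -1)) (Function('N')(n, R) = Mul(Mul(Add(0, n), Pow(Add(n, -5), -1)), R) = Mul(Mul(n, Pow(Add(-5, n), -1)), R) = Mul(R, n, Pow(Add(-5, n), -1)))
Add(Mul(Function('N')(-1, -9), -106), Function('z')(3, Q)) = Add(Mul(Mul(-9, -1, Pow(Add(-5, -1), -1)), -106), Rational(1, 9)) = Add(Mul(Mul(-9, -1, Pow(-6, -1)), -106), Rational(1, 9)) = Add(Mul(Mul(-9, -1, Rational(-1, 6)), -106), Rational(1, 9)) = Add(Mul(Rational(-3, 2), -106), Rational(1, 9)) = Add(159, Rational(1, 9)) = Rational(1432, 9)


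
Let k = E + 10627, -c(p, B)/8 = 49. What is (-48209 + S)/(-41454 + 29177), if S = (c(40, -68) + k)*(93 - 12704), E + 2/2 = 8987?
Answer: 242444240/12277 ≈ 19748.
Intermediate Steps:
E = 8986 (E = -1 + 8987 = 8986)
c(p, B) = -392 (c(p, B) = -8*49 = -392)
k = 19613 (k = 8986 + 10627 = 19613)
S = -242396031 (S = (-392 + 19613)*(93 - 12704) = 19221*(-12611) = -242396031)
(-48209 + S)/(-41454 + 29177) = (-48209 - 242396031)/(-41454 + 29177) = -242444240/(-12277) = -242444240*(-1/12277) = 242444240/12277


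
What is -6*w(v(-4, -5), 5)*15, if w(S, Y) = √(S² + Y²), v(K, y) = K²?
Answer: -90*√281 ≈ -1508.7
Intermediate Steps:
-6*w(v(-4, -5), 5)*15 = -6*√(((-4)²)² + 5²)*15 = -6*√(16² + 25)*15 = -6*√(256 + 25)*15 = -6*√281*15 = -90*√281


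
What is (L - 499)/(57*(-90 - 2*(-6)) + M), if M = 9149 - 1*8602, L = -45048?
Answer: 45547/3899 ≈ 11.682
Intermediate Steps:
M = 547 (M = 9149 - 8602 = 547)
(L - 499)/(57*(-90 - 2*(-6)) + M) = (-45048 - 499)/(57*(-90 - 2*(-6)) + 547) = -45547/(57*(-90 + 12) + 547) = -45547/(57*(-78) + 547) = -45547/(-4446 + 547) = -45547/(-3899) = -45547*(-1/3899) = 45547/3899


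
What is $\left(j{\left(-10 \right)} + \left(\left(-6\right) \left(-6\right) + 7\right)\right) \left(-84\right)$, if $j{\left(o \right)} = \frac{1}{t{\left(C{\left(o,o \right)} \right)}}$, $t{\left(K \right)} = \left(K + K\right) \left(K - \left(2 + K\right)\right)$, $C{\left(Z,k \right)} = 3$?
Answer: $-3605$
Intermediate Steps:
$t{\left(K \right)} = - 4 K$ ($t{\left(K \right)} = 2 K \left(-2\right) = - 4 K$)
$j{\left(o \right)} = - \frac{1}{12}$ ($j{\left(o \right)} = \frac{1}{\left(-4\right) 3} = \frac{1}{-12} = - \frac{1}{12}$)
$\left(j{\left(-10 \right)} + \left(\left(-6\right) \left(-6\right) + 7\right)\right) \left(-84\right) = \left(- \frac{1}{12} + \left(\left(-6\right) \left(-6\right) + 7\right)\right) \left(-84\right) = \left(- \frac{1}{12} + \left(36 + 7\right)\right) \left(-84\right) = \left(- \frac{1}{12} + 43\right) \left(-84\right) = \frac{515}{12} \left(-84\right) = -3605$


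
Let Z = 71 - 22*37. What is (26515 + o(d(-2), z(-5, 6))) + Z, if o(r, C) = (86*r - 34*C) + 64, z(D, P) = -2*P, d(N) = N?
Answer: 26072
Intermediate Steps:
o(r, C) = 64 - 34*C + 86*r (o(r, C) = (-34*C + 86*r) + 64 = 64 - 34*C + 86*r)
Z = -743 (Z = 71 - 814 = -743)
(26515 + o(d(-2), z(-5, 6))) + Z = (26515 + (64 - (-68)*6 + 86*(-2))) - 743 = (26515 + (64 - 34*(-12) - 172)) - 743 = (26515 + (64 + 408 - 172)) - 743 = (26515 + 300) - 743 = 26815 - 743 = 26072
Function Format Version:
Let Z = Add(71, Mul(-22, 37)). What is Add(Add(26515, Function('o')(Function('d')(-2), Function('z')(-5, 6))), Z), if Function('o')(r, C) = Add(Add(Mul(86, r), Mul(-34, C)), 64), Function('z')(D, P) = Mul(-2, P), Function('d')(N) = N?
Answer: 26072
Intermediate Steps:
Function('o')(r, C) = Add(64, Mul(-34, C), Mul(86, r)) (Function('o')(r, C) = Add(Add(Mul(-34, C), Mul(86, r)), 64) = Add(64, Mul(-34, C), Mul(86, r)))
Z = -743 (Z = Add(71, -814) = -743)
Add(Add(26515, Function('o')(Function('d')(-2), Function('z')(-5, 6))), Z) = Add(Add(26515, Add(64, Mul(-34, Mul(-2, 6)), Mul(86, -2))), -743) = Add(Add(26515, Add(64, Mul(-34, -12), -172)), -743) = Add(Add(26515, Add(64, 408, -172)), -743) = Add(Add(26515, 300), -743) = Add(26815, -743) = 26072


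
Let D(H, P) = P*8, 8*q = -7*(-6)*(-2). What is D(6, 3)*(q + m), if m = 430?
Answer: 10068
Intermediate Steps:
q = -21/2 (q = (-7*(-6)*(-2))/8 = (42*(-2))/8 = (⅛)*(-84) = -21/2 ≈ -10.500)
D(H, P) = 8*P
D(6, 3)*(q + m) = (8*3)*(-21/2 + 430) = 24*(839/2) = 10068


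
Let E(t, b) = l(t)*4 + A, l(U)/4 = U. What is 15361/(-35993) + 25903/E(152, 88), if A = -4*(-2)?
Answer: 894845839/87822920 ≈ 10.189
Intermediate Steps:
l(U) = 4*U
A = 8
E(t, b) = 8 + 16*t (E(t, b) = (4*t)*4 + 8 = 16*t + 8 = 8 + 16*t)
15361/(-35993) + 25903/E(152, 88) = 15361/(-35993) + 25903/(8 + 16*152) = 15361*(-1/35993) + 25903/(8 + 2432) = -15361/35993 + 25903/2440 = 894845839/87822920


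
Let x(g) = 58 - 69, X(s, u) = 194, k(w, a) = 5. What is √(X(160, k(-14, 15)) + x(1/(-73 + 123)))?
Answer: √183 ≈ 13.528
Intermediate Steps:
x(g) = -11
√(X(160, k(-14, 15)) + x(1/(-73 + 123))) = √(194 - 11) = √183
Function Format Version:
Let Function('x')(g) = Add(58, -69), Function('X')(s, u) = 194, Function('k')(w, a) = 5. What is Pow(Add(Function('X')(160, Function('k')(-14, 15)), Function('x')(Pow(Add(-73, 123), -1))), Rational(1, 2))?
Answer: Pow(183, Rational(1, 2)) ≈ 13.528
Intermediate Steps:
Function('x')(g) = -11
Pow(Add(Function('X')(160, Function('k')(-14, 15)), Function('x')(Pow(Add(-73, 123), -1))), Rational(1, 2)) = Pow(Add(194, -11), Rational(1, 2)) = Pow(183, Rational(1, 2))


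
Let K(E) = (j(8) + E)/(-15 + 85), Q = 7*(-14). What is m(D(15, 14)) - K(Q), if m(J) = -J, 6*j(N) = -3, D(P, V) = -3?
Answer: 617/140 ≈ 4.4071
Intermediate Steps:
j(N) = -½ (j(N) = (⅙)*(-3) = -½)
Q = -98
K(E) = -1/140 + E/70 (K(E) = (-½ + E)/(-15 + 85) = (-½ + E)/70 = (-½ + E)*(1/70) = -1/140 + E/70)
m(D(15, 14)) - K(Q) = -1*(-3) - (-1/140 + (1/70)*(-98)) = 3 - (-1/140 - 7/5) = 3 - 1*(-197/140) = 3 + 197/140 = 617/140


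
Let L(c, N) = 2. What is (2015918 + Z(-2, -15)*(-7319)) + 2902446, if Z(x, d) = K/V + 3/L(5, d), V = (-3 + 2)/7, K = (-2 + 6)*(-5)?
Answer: 7765451/2 ≈ 3.8827e+6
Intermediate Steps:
K = -20 (K = 4*(-5) = -20)
V = -⅐ (V = -1*⅐ = -⅐ ≈ -0.14286)
Z(x, d) = 283/2 (Z(x, d) = -20/(-⅐) + 3/2 = -20*(-7) + 3*(½) = 140 + 3/2 = 283/2)
(2015918 + Z(-2, -15)*(-7319)) + 2902446 = (2015918 + (283/2)*(-7319)) + 2902446 = (2015918 - 2071277/2) + 2902446 = 1960559/2 + 2902446 = 7765451/2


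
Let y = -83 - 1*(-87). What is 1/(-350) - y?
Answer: -1401/350 ≈ -4.0029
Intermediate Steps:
y = 4 (y = -83 + 87 = 4)
1/(-350) - y = 1/(-350) - 1*4 = -1/350 - 4 = -1401/350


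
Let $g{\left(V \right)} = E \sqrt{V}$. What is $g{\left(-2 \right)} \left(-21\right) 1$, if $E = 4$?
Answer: $- 84 i \sqrt{2} \approx - 118.79 i$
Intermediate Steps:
$g{\left(V \right)} = 4 \sqrt{V}$
$g{\left(-2 \right)} \left(-21\right) 1 = 4 \sqrt{-2} \left(-21\right) 1 = 4 i \sqrt{2} \left(-21\right) 1 = - 84 i \sqrt{2} \cdot 1 = - 84 i \sqrt{2}$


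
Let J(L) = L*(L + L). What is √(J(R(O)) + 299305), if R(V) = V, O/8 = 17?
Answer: √336297 ≈ 579.91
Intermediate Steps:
O = 136 (O = 8*17 = 136)
J(L) = 2*L² (J(L) = L*(2*L) = 2*L²)
√(J(R(O)) + 299305) = √(2*136² + 299305) = √(2*18496 + 299305) = √(36992 + 299305) = √336297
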